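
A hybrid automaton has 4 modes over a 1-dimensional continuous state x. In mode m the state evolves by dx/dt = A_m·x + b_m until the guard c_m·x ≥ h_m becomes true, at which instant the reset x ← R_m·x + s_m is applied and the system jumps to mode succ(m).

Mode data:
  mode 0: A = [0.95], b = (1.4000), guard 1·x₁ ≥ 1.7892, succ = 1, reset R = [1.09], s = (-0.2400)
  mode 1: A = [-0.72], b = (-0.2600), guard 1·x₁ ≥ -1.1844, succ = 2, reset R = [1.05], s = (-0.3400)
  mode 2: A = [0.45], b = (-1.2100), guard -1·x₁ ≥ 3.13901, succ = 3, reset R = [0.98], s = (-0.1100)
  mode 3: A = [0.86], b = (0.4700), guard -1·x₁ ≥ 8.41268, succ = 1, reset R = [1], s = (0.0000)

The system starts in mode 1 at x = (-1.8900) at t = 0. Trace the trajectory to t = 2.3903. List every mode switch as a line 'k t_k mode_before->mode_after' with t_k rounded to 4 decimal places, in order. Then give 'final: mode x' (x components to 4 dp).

1 0.8597 1->2
2 1.5496 2->3
final: 3 -5.9859

Mode 1: guard c·x = -1.1844 hit at Δt = 0.8597 (t = 0.8597), x⁻ = (-1.1844) → reset → x⁺ = (-1.5836), jump to mode 2
Mode 2: guard c·x = 3.1390 hit at Δt = 0.6899 (t = 1.5496), x⁻ = (-3.1390) → reset → x⁺ = (-3.1862), jump to mode 3
Mode 3: flow for 0.8407 to horizon, guard not reached → x = (-5.9859)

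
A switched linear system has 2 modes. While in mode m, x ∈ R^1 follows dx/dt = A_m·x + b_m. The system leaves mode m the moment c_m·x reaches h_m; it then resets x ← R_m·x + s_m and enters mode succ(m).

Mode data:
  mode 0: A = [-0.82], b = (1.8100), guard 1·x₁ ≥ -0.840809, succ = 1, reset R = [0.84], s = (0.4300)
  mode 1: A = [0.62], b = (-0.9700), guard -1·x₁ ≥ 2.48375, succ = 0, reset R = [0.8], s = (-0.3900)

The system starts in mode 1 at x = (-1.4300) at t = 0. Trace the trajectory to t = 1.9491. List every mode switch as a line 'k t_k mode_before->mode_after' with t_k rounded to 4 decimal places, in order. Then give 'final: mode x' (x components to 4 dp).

1 0.4863 1->0
2 0.9840 0->1
final: 1 -1.7841

Mode 1: guard c·x = 2.4838 hit at Δt = 0.4863 (t = 0.4863), x⁻ = (-2.4838) → reset → x⁺ = (-2.3770), jump to mode 0
Mode 0: guard c·x = -0.8408 hit at Δt = 0.4977 (t = 0.9840), x⁻ = (-0.8408) → reset → x⁺ = (-0.2763), jump to mode 1
Mode 1: flow for 0.9651 to horizon, guard not reached → x = (-1.7841)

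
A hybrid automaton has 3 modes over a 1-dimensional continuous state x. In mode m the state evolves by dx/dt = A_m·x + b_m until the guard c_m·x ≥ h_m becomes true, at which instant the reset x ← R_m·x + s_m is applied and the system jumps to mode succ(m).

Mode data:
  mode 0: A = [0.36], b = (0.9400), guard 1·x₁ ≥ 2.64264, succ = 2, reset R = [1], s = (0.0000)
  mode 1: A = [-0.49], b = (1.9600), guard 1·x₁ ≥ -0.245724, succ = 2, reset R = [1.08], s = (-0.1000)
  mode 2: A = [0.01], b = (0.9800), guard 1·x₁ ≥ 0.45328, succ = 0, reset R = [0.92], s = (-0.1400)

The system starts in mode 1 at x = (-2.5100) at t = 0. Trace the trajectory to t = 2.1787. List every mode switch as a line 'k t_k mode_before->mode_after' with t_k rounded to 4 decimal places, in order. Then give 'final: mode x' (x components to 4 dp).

1 0.8723 1->2
2 1.7073 2->0
final: 0 0.8112

Mode 1: guard c·x = -0.2457 hit at Δt = 0.8723 (t = 0.8723), x⁻ = (-0.2457) → reset → x⁺ = (-0.3654), jump to mode 2
Mode 2: guard c·x = 0.4533 hit at Δt = 0.8350 (t = 1.7073), x⁻ = (0.4533) → reset → x⁺ = (0.2770), jump to mode 0
Mode 0: flow for 0.4714 to horizon, guard not reached → x = (0.8112)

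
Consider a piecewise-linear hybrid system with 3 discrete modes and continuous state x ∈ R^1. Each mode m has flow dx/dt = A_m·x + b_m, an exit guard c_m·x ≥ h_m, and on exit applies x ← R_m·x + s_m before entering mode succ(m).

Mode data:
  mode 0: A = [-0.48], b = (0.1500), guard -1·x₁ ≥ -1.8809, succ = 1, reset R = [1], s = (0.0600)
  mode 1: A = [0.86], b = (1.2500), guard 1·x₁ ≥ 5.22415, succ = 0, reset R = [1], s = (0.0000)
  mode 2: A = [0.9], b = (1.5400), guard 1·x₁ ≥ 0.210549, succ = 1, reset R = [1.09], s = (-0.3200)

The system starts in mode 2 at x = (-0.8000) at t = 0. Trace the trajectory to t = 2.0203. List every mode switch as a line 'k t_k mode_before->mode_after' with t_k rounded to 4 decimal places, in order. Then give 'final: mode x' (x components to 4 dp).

1 0.8292 2->1
final: 1 2.3428

Mode 2: guard c·x = 0.2105 hit at Δt = 0.8292 (t = 0.8292), x⁻ = (0.2105) → reset → x⁺ = (-0.0905), jump to mode 1
Mode 1: flow for 1.1911 to horizon, guard not reached → x = (2.3428)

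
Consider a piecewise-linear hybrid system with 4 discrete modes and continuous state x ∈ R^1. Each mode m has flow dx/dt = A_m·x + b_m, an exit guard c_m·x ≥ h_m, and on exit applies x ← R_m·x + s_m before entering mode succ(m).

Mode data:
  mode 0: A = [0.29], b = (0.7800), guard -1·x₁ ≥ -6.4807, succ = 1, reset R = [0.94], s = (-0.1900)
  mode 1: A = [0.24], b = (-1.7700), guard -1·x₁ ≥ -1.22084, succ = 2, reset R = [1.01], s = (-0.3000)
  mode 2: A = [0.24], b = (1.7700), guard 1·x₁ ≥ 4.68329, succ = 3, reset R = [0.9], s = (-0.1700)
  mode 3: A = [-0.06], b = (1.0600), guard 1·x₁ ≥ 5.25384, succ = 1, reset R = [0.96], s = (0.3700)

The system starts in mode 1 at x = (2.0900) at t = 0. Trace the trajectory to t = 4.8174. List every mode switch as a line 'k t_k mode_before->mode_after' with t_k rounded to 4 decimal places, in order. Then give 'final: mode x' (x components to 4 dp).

1 0.6344 1->2
2 2.1866 2->3
3 3.7355 3->1
final: 1 4.8322

Mode 1: guard c·x = -1.2208 hit at Δt = 0.6344 (t = 0.6344), x⁻ = (1.2208) → reset → x⁺ = (0.9330), jump to mode 2
Mode 2: guard c·x = 4.6833 hit at Δt = 1.5522 (t = 2.1866), x⁻ = (4.6833) → reset → x⁺ = (4.0450), jump to mode 3
Mode 3: guard c·x = 5.2538 hit at Δt = 1.5489 (t = 3.7355), x⁻ = (5.2538) → reset → x⁺ = (5.4137), jump to mode 1
Mode 1: flow for 1.0819 to horizon, guard not reached → x = (4.8322)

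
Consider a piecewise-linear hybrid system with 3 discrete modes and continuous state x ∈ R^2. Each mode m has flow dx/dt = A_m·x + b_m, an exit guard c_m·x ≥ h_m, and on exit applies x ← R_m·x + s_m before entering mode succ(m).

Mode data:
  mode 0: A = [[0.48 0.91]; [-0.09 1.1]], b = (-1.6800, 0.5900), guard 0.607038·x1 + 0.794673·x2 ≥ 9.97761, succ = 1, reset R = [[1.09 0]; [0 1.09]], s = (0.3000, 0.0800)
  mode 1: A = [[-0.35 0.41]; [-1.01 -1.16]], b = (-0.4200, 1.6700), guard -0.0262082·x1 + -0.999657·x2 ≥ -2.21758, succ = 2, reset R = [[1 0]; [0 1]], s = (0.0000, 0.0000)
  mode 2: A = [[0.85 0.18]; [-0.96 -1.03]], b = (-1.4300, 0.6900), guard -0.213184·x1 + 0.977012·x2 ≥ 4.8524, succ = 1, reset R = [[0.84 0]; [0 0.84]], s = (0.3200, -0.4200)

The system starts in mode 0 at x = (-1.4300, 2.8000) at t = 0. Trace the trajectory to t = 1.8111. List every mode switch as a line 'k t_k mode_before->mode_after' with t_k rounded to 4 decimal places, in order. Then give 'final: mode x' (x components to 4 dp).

Mode 0: guard c·x = 9.9776 hit at Δt = 1.0883 (t = 1.0883), x⁻ = (2.5333, 10.6205) → reset → x⁺ = (3.0613, 11.6563), jump to mode 1
Mode 1: flow for 0.7228 to horizon, guard not reached → x = (3.9891, 3.9834)

1 1.0883 0->1
final: 1 3.9891 3.9834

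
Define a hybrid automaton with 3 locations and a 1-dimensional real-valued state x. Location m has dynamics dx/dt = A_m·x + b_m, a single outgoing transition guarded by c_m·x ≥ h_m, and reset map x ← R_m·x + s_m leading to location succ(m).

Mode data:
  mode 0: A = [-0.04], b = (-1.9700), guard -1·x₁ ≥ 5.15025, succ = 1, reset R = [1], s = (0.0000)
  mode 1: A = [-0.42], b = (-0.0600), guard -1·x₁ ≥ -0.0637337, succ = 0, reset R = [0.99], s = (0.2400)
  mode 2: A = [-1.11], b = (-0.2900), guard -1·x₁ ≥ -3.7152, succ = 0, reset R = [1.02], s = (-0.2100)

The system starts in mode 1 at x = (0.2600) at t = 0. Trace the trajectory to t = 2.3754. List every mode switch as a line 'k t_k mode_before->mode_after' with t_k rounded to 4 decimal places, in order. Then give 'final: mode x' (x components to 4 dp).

Mode 1: guard c·x = -0.0637 hit at Δt = 1.5901 (t = 1.5901), x⁻ = (0.0637) → reset → x⁺ = (0.3031), jump to mode 0
Mode 0: flow for 0.7853 to horizon, guard not reached → x = (-1.2293)

1 1.5901 1->0
final: 0 -1.2293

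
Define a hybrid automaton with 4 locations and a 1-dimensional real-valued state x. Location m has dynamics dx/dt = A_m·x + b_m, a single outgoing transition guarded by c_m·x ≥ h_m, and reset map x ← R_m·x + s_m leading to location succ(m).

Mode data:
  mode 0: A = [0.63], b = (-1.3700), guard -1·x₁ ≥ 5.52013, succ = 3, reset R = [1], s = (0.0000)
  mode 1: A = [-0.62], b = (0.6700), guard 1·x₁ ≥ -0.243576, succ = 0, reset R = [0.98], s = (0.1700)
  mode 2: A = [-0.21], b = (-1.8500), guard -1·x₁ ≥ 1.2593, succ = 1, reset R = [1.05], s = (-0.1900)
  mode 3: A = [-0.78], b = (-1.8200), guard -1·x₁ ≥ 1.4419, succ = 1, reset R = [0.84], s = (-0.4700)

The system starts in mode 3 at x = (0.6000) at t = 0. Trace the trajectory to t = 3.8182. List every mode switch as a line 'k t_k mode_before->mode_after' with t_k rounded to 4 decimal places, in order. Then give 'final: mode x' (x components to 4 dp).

Mode 3: guard c·x = 1.4419 hit at Δt = 1.5270 (t = 1.5270), x⁻ = (-1.4419) → reset → x⁺ = (-1.6812), jump to mode 1
Mode 1: guard c·x = -0.2436 hit at Δt = 1.1856 (t = 2.7126), x⁻ = (-0.2436) → reset → x⁺ = (-0.0687), jump to mode 0
Mode 0: flow for 1.1056 to horizon, guard not reached → x = (-2.3272)

1 1.5270 3->1
2 2.7126 1->0
final: 0 -2.3272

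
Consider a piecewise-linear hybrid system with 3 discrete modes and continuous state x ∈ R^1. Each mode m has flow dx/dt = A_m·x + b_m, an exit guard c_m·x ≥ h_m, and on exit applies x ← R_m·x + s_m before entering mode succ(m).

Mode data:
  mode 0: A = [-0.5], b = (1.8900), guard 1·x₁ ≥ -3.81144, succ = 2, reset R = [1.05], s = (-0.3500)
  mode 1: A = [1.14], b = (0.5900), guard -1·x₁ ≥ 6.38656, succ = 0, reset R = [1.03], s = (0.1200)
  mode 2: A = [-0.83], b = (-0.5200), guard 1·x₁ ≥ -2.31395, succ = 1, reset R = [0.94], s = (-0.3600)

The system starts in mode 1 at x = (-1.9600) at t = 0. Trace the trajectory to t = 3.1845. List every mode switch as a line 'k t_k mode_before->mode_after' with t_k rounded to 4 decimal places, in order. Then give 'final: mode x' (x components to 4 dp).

Mode 1: guard c·x = 6.3866 hit at Δt = 1.2310 (t = 1.2310), x⁻ = (-6.3866) → reset → x⁺ = (-6.4582), jump to mode 0
Mode 0: guard c·x = -3.8114 hit at Δt = 0.5982 (t = 1.8292), x⁻ = (-3.8114) → reset → x⁺ = (-4.3520), jump to mode 2
Mode 2: guard c·x = -2.3140 hit at Δt = 0.9542 (t = 2.7834), x⁻ = (-2.3140) → reset → x⁺ = (-2.5351), jump to mode 1
Mode 1: flow for 0.4011 to horizon, guard not reached → x = (-3.7047)

1 1.2310 1->0
2 1.8292 0->2
3 2.7834 2->1
final: 1 -3.7047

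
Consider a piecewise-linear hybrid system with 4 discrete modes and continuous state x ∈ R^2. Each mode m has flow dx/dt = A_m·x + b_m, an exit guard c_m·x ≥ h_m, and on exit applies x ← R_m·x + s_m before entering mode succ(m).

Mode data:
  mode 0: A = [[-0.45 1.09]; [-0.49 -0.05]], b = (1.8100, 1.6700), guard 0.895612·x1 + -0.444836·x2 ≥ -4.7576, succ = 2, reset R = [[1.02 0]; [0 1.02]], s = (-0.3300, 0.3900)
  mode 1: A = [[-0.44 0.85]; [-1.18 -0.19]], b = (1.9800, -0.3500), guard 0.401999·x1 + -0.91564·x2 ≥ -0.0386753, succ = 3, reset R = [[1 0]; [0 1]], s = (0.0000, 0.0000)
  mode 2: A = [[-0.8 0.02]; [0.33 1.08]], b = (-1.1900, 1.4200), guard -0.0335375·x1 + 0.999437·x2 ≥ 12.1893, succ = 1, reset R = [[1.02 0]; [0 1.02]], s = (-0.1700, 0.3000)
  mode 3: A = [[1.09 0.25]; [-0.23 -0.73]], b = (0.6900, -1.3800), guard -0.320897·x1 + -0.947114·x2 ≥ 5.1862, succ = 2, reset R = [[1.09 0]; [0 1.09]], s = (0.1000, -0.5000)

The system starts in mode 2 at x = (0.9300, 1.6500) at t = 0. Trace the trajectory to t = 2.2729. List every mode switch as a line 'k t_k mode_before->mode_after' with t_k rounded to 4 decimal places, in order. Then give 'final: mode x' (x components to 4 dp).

1 1.3884 2->1
final: 1 7.2148 6.6345

Mode 2: guard c·x = 12.1893 hit at Δt = 1.3884 (t = 1.3884), x⁻ = (-0.5799, 12.1767) → reset → x⁺ = (-0.7615, 12.7202), jump to mode 1
Mode 1: flow for 0.8845 to horizon, guard not reached → x = (7.2148, 6.6345)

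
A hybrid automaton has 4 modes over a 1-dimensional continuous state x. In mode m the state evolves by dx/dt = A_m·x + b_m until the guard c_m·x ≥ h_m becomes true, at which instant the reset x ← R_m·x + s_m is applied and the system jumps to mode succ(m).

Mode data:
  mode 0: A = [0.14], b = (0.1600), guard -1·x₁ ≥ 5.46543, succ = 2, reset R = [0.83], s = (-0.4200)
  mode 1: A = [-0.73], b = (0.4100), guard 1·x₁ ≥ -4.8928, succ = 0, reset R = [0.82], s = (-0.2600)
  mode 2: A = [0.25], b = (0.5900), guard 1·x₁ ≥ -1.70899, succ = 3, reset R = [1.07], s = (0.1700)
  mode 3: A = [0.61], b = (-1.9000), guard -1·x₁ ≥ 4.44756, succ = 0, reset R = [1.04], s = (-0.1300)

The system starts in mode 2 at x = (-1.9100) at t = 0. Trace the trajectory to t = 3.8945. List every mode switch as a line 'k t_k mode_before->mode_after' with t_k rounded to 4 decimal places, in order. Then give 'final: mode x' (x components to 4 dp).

1 1.4771 2->3
2 2.2314 3->0
3 3.5130 0->2
final: 2 -5.2161

Mode 2: guard c·x = -1.7090 hit at Δt = 1.4771 (t = 1.4771), x⁻ = (-1.7090) → reset → x⁺ = (-1.6586), jump to mode 3
Mode 3: guard c·x = 4.4476 hit at Δt = 0.7543 (t = 2.2314), x⁻ = (-4.4476) → reset → x⁺ = (-4.7555), jump to mode 0
Mode 0: guard c·x = 5.4654 hit at Δt = 1.2816 (t = 3.5130), x⁻ = (-5.4654) → reset → x⁺ = (-4.9563), jump to mode 2
Mode 2: flow for 0.3815 to horizon, guard not reached → x = (-5.2161)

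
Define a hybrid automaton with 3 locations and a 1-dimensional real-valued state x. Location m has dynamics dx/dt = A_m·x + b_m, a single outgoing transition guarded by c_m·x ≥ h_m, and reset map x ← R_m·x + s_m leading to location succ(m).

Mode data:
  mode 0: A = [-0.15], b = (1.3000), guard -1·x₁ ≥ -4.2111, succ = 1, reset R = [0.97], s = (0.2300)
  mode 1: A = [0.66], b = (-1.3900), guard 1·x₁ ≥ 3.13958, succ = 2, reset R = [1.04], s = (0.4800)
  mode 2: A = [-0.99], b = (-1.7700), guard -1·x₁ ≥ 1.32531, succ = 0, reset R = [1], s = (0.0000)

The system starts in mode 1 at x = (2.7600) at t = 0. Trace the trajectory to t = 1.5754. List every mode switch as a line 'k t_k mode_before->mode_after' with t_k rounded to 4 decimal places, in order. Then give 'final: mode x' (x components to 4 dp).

1 0.6935 1->2
final: 2 0.5231

Mode 1: guard c·x = 3.1396 hit at Δt = 0.6935 (t = 0.6935), x⁻ = (3.1396) → reset → x⁺ = (3.7452), jump to mode 2
Mode 2: flow for 0.8819 to horizon, guard not reached → x = (0.5231)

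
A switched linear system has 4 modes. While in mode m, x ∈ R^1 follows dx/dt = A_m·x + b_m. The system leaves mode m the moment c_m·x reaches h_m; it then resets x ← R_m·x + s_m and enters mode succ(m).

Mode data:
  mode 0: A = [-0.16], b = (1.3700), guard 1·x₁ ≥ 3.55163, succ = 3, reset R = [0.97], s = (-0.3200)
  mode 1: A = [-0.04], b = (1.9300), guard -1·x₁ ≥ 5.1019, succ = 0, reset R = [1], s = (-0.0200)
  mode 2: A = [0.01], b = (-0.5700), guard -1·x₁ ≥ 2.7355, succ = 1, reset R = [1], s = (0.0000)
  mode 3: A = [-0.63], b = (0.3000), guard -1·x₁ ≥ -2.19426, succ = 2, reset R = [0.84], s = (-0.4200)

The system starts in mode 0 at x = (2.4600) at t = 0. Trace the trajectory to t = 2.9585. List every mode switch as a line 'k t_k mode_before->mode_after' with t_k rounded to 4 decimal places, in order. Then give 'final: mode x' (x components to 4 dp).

Mode 0: guard c·x = 3.5516 hit at Δt = 1.2318 (t = 1.2318), x⁻ = (3.5516) → reset → x⁺ = (3.1251), jump to mode 3
Mode 3: guard c·x = -2.1943 hit at Δt = 0.6872 (t = 1.9190), x⁻ = (2.1943) → reset → x⁺ = (1.4232), jump to mode 2
Mode 2: flow for 1.0395 to horizon, guard not reached → x = (0.8425)

1 1.2318 0->3
2 1.9190 3->2
final: 2 0.8425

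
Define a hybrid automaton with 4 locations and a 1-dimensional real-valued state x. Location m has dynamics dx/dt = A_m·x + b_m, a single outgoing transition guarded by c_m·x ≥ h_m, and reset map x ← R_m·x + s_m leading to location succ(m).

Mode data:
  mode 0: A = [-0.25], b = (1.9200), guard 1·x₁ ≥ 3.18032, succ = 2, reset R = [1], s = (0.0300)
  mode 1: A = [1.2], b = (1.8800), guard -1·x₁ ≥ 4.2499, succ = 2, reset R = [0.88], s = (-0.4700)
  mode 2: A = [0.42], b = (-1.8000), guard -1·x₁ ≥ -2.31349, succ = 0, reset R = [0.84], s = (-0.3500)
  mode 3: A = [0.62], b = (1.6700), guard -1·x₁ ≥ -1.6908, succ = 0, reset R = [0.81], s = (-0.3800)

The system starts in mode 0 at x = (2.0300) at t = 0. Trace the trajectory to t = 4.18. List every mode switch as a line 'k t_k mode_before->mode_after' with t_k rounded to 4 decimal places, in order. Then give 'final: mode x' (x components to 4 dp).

1 0.9106 0->2
2 2.3546 2->0
3 3.5630 0->2
final: 2 2.8922

Mode 0: guard c·x = 3.1803 hit at Δt = 0.9106 (t = 0.9106), x⁻ = (3.1803) → reset → x⁺ = (3.2103), jump to mode 2
Mode 2: guard c·x = -2.3135 hit at Δt = 1.4440 (t = 2.3546), x⁻ = (2.3135) → reset → x⁺ = (1.5933), jump to mode 0
Mode 0: guard c·x = 3.1803 hit at Δt = 1.2084 (t = 3.5630), x⁻ = (3.1803) → reset → x⁺ = (3.2103), jump to mode 2
Mode 2: flow for 0.6170 to horizon, guard not reached → x = (2.8922)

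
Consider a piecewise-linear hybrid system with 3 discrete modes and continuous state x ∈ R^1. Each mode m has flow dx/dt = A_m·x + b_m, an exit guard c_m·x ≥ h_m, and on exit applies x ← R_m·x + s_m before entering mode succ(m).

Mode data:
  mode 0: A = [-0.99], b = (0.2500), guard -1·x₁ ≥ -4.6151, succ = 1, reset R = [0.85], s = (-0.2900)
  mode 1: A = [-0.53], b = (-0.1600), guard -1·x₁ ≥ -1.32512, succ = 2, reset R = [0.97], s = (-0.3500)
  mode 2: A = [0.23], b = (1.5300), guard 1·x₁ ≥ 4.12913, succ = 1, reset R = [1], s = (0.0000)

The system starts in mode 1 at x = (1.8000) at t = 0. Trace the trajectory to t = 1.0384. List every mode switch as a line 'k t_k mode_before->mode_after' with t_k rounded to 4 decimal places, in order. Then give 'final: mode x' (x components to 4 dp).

1 0.4832 1->2
final: 2 1.9689

Mode 1: guard c·x = -1.3251 hit at Δt = 0.4832 (t = 0.4832), x⁻ = (1.3251) → reset → x⁺ = (0.9354), jump to mode 2
Mode 2: flow for 0.5552 to horizon, guard not reached → x = (1.9689)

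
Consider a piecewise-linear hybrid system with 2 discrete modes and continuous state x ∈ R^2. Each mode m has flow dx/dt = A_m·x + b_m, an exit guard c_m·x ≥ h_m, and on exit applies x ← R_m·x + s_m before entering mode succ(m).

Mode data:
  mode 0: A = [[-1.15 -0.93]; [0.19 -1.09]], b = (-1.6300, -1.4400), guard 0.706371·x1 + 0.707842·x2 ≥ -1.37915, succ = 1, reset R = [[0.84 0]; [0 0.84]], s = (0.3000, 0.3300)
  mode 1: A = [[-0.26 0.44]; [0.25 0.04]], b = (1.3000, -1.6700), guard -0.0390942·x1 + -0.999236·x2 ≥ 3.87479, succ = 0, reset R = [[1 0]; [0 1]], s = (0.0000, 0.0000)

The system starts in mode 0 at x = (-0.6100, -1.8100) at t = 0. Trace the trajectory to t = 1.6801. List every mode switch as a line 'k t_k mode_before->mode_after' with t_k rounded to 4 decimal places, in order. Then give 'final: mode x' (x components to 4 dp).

Mode 0: guard c·x = -1.3792 hit at Δt = 0.5862 (t = 0.5862), x⁻ = (-0.3342, -1.6149) → reset → x⁺ = (0.0193, -1.0265), jump to mode 1
Mode 1: flow for 1.0939 to horizon, guard not reached → x = (0.4200, -2.8557)

1 0.5862 0->1
final: 1 0.4200 -2.8557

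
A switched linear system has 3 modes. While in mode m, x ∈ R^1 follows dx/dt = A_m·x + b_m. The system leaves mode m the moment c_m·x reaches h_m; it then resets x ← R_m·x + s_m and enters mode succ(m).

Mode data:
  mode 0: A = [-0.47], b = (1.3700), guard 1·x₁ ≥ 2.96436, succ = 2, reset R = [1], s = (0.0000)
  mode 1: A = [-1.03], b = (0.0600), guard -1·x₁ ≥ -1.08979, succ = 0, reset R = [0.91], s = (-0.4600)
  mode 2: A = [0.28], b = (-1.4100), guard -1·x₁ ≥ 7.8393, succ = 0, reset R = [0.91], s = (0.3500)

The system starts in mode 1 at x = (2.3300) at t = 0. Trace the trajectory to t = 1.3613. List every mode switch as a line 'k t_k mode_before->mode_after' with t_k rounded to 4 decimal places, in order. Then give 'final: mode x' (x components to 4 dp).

1 0.7665 1->0
final: 0 1.1129

Mode 1: guard c·x = -1.0898 hit at Δt = 0.7665 (t = 0.7665), x⁻ = (1.0898) → reset → x⁺ = (0.5317), jump to mode 0
Mode 0: flow for 0.5948 to horizon, guard not reached → x = (1.1129)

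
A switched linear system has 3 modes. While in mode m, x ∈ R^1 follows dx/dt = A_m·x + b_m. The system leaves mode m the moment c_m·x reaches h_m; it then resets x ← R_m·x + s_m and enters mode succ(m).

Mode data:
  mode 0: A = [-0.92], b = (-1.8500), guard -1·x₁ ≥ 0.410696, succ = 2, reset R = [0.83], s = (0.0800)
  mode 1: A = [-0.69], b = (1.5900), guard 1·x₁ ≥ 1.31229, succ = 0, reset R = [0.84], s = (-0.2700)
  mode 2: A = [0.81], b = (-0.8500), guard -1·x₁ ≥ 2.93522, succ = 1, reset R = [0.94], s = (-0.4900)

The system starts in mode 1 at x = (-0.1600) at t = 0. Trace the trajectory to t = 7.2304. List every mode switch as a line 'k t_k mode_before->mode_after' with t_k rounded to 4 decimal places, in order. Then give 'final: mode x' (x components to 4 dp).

Mode 1: guard c·x = 1.3123 hit at Δt = 1.3187 (t = 1.3187), x⁻ = (1.3123) → reset → x⁺ = (0.8323), jump to mode 0
Mode 0: guard c·x = 0.4107 hit at Δt = 0.6248 (t = 1.9435), x⁻ = (-0.4107) → reset → x⁺ = (-0.2609), jump to mode 2
Mode 2: guard c·x = 2.9352 hit at Δt = 1.3731 (t = 3.3166), x⁻ = (-2.9352) → reset → x⁺ = (-3.2491), jump to mode 1
Mode 1: guard c·x = 1.3123 hit at Δt = 2.4962 (t = 5.8128), x⁻ = (1.3123) → reset → x⁺ = (0.8323), jump to mode 0
Mode 0: guard c·x = 0.4107 hit at Δt = 0.6248 (t = 6.4376), x⁻ = (-0.4107) → reset → x⁺ = (-0.2609), jump to mode 2
Mode 2: flow for 0.7928 to horizon, guard not reached → x = (-1.4409)

1 1.3187 1->0
2 1.9435 0->2
3 3.3166 2->1
4 5.8128 1->0
5 6.4376 0->2
final: 2 -1.4409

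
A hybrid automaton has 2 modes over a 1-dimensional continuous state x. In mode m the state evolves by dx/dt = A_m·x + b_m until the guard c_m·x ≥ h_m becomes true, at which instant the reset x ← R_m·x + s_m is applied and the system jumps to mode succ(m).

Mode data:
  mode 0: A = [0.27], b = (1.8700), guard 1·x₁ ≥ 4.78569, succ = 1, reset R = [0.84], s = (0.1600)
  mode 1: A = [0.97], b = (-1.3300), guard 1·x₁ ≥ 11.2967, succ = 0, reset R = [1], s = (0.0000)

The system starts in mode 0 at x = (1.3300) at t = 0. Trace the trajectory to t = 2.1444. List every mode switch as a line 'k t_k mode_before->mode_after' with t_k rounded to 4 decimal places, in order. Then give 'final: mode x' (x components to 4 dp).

1 1.2950 0->1
final: 1 7.7737

Mode 0: guard c·x = 4.7857 hit at Δt = 1.2950 (t = 1.2950), x⁻ = (4.7857) → reset → x⁺ = (4.1800), jump to mode 1
Mode 1: flow for 0.8494 to horizon, guard not reached → x = (7.7737)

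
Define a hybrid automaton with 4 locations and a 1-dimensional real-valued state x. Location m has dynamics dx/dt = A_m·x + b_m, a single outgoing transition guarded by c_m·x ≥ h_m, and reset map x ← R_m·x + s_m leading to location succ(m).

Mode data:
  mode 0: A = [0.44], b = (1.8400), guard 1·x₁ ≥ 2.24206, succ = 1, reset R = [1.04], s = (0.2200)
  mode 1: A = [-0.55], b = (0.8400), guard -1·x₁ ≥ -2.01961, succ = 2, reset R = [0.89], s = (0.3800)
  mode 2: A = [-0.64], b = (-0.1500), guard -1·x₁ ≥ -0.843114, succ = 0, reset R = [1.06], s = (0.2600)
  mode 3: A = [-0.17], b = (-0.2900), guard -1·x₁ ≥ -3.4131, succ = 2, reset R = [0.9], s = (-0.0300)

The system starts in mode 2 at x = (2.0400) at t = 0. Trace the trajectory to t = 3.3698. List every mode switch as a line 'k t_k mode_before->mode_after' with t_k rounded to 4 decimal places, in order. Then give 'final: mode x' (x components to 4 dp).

Mode 2: guard c·x = -0.8431 hit at Δt = 1.1673 (t = 1.1673), x⁻ = (0.8431) → reset → x⁺ = (1.1537), jump to mode 0
Mode 0: guard c·x = 2.2421 hit at Δt = 0.4219 (t = 1.5892), x⁻ = (2.2421) → reset → x⁺ = (2.5517), jump to mode 1
Mode 1: guard c·x = -2.0196 hit at Δt = 1.3323 (t = 2.9215), x⁻ = (2.0196) → reset → x⁺ = (2.1775), jump to mode 2
Mode 2: flow for 0.4483 to horizon, guard not reached → x = (1.5759)

1 1.1673 2->0
2 1.5892 0->1
3 2.9215 1->2
final: 2 1.5759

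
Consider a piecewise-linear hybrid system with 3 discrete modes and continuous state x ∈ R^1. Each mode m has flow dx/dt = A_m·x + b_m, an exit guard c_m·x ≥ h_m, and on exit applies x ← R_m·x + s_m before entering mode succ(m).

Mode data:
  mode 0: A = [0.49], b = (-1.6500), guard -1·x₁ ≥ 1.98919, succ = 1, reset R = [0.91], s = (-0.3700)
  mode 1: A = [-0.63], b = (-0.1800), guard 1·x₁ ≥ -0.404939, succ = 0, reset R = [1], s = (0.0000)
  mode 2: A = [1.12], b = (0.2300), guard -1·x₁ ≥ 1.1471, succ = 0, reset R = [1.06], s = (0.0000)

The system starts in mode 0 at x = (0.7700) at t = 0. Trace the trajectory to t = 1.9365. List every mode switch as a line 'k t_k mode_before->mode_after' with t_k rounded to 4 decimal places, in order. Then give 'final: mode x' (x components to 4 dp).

Mode 0: guard c·x = 1.9892 hit at Δt = 1.4772 (t = 1.4772), x⁻ = (-1.9892) → reset → x⁺ = (-2.1802), jump to mode 1
Mode 1: flow for 0.4593 to horizon, guard not reached → x = (-1.7042)

1 1.4772 0->1
final: 1 -1.7042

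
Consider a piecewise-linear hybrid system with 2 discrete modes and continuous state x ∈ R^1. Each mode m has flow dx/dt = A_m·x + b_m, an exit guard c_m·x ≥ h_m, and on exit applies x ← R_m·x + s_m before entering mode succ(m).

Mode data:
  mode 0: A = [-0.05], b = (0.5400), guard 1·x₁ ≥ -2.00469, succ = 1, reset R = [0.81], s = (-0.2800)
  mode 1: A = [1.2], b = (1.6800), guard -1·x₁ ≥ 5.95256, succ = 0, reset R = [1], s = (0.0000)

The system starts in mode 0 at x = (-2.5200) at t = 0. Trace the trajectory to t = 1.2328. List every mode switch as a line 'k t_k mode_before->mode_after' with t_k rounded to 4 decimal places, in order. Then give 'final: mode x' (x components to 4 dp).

Mode 0: guard c·x = -2.0047 hit at Δt = 0.7891 (t = 0.7891), x⁻ = (-2.0047) → reset → x⁺ = (-1.9038), jump to mode 1
Mode 1: flow for 0.4437 to horizon, guard not reached → x = (-2.2580)

1 0.7891 0->1
final: 1 -2.2580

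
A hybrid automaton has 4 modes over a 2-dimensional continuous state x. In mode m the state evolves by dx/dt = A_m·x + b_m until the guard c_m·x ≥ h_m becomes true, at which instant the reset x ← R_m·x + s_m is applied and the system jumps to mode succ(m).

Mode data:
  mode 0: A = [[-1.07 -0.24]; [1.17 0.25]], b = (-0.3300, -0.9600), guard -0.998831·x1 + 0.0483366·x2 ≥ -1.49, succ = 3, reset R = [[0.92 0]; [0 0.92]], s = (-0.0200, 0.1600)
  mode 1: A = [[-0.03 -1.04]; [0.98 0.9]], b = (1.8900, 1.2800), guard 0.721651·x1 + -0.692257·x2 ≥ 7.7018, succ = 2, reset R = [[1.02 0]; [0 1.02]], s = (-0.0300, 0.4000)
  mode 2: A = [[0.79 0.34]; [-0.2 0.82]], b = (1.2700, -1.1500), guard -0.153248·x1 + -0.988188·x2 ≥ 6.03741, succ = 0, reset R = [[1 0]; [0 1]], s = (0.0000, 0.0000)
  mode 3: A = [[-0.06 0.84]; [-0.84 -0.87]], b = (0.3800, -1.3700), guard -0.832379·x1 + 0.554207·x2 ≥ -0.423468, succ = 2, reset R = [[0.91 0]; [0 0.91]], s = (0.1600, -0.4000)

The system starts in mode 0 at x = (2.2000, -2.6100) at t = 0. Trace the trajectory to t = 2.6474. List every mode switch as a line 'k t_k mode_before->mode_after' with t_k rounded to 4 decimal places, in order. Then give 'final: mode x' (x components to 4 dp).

1 0.5083 0->3
2 1.9179 3->2
final: 2 -0.5512 -4.6788

Mode 0: guard c·x = -1.4900 hit at Δt = 0.5083 (t = 0.5083), x⁻ = (1.3772, -2.3662) → reset → x⁺ = (1.2471, -2.0169), jump to mode 3
Mode 3: guard c·x = -0.4235 hit at Δt = 1.4096 (t = 1.9179), x⁻ = (-0.6532, -1.7451) → reset → x⁺ = (-0.4344, -1.9880), jump to mode 2
Mode 2: flow for 0.7295 to horizon, guard not reached → x = (-0.5512, -4.6788)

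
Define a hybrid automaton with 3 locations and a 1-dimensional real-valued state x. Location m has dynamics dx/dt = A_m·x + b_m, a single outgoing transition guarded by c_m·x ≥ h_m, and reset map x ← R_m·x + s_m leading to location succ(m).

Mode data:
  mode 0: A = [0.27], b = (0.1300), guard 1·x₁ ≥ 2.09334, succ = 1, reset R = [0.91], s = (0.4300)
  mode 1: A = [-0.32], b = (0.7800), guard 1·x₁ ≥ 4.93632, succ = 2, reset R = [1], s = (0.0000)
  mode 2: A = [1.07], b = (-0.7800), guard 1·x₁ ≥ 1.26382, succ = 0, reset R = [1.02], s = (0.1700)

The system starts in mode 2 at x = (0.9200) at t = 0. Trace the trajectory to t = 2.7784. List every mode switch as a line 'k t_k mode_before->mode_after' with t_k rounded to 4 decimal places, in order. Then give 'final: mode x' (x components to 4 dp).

1 0.9622 2->0
2 2.0096 0->1
final: 1 2.3573

Mode 2: guard c·x = 1.2638 hit at Δt = 0.9622 (t = 0.9622), x⁻ = (1.2638) → reset → x⁺ = (1.4591), jump to mode 0
Mode 0: guard c·x = 2.0933 hit at Δt = 1.0474 (t = 2.0096), x⁻ = (2.0933) → reset → x⁺ = (2.3349), jump to mode 1
Mode 1: flow for 0.7688 to horizon, guard not reached → x = (2.3573)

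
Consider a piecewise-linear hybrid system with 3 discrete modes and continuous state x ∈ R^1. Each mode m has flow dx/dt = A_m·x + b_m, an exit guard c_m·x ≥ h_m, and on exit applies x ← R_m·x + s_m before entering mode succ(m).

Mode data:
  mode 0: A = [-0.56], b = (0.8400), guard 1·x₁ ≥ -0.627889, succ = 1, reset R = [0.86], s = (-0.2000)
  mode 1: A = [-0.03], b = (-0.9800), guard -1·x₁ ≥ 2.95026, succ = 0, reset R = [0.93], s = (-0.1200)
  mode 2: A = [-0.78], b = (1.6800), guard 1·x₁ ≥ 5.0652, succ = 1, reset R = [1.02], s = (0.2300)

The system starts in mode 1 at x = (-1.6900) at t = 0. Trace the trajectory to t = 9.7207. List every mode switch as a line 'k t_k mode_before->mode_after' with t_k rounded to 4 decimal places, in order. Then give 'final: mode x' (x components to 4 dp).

1 1.3845 1->0
2 2.6670 0->1
3 5.0584 1->0
4 6.3409 0->1
5 8.7323 1->0
final: 0 -1.0089

Mode 1: guard c·x = 2.9503 hit at Δt = 1.3845 (t = 1.3845), x⁻ = (-2.9503) → reset → x⁺ = (-2.8637), jump to mode 0
Mode 0: guard c·x = -0.6279 hit at Δt = 1.2825 (t = 2.6670), x⁻ = (-0.6279) → reset → x⁺ = (-0.7400), jump to mode 1
Mode 1: guard c·x = 2.9503 hit at Δt = 2.3914 (t = 5.0584), x⁻ = (-2.9503) → reset → x⁺ = (-2.8637), jump to mode 0
Mode 0: guard c·x = -0.6279 hit at Δt = 1.2825 (t = 6.3409), x⁻ = (-0.6279) → reset → x⁺ = (-0.7400), jump to mode 1
Mode 1: guard c·x = 2.9503 hit at Δt = 2.3914 (t = 8.7323), x⁻ = (-2.9503) → reset → x⁺ = (-2.8637), jump to mode 0
Mode 0: flow for 0.9884 to horizon, guard not reached → x = (-1.0089)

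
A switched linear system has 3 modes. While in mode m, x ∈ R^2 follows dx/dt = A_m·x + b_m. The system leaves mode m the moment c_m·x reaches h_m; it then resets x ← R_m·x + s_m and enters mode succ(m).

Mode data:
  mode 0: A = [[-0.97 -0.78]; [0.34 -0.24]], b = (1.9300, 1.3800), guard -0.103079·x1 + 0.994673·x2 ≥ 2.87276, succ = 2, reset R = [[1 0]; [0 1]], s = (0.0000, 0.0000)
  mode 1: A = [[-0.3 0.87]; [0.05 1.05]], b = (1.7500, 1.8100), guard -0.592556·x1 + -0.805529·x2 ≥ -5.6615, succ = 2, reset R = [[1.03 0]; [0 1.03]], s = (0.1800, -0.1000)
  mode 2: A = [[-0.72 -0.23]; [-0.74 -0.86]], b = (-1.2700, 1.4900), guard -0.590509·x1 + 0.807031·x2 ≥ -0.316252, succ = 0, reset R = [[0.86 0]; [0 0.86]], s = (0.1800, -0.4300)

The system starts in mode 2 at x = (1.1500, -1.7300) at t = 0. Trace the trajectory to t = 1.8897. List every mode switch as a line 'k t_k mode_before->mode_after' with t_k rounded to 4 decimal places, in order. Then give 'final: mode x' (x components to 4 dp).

1 0.7292 2->0
final: 0 1.1922 1.1910

Mode 2: guard c·x = -0.3163 hit at Δt = 0.7292 (t = 0.7292), x⁻ = (0.0830, -0.3311) → reset → x⁺ = (0.2514, -0.7148), jump to mode 0
Mode 0: flow for 1.1605 to horizon, guard not reached → x = (1.1922, 1.1910)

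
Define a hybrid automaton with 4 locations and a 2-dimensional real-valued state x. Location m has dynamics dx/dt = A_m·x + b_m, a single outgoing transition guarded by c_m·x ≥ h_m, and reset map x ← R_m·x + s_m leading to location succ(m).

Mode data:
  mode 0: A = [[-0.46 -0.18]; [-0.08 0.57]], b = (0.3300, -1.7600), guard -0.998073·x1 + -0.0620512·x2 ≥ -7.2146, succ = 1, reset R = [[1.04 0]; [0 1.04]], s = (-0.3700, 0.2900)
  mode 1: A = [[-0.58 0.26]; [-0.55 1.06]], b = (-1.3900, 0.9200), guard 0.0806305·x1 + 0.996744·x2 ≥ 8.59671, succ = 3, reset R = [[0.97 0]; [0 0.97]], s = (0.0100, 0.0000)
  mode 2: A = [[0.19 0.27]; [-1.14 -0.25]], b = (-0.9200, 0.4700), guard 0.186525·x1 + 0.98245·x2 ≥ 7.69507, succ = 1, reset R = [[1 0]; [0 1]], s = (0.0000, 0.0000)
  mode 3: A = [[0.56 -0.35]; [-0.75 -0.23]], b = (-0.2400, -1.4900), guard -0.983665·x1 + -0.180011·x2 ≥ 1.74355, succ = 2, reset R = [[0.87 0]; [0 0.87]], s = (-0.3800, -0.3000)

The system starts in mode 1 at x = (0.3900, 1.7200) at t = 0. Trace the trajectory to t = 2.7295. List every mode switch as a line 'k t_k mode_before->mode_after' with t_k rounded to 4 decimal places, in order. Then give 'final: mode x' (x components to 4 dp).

Mode 1: guard c·x = 8.5967 hit at Δt = 1.2354 (t = 1.2354), x⁻ = (0.0700, 8.6191) → reset → x⁺ = (0.0779, 8.3606), jump to mode 3
Mode 3: guard c·x = 1.7435 hit at Δt = 0.8590 (t = 2.0944), x⁻ = (-2.9675, 6.5300) → reset → x⁺ = (-2.9617, 5.3811), jump to mode 2
Mode 2: flow for 0.6351 to horizon, guard not reached → x = (-2.8482, 6.8254)

1 1.2354 1->3
2 2.0944 3->2
final: 2 -2.8482 6.8254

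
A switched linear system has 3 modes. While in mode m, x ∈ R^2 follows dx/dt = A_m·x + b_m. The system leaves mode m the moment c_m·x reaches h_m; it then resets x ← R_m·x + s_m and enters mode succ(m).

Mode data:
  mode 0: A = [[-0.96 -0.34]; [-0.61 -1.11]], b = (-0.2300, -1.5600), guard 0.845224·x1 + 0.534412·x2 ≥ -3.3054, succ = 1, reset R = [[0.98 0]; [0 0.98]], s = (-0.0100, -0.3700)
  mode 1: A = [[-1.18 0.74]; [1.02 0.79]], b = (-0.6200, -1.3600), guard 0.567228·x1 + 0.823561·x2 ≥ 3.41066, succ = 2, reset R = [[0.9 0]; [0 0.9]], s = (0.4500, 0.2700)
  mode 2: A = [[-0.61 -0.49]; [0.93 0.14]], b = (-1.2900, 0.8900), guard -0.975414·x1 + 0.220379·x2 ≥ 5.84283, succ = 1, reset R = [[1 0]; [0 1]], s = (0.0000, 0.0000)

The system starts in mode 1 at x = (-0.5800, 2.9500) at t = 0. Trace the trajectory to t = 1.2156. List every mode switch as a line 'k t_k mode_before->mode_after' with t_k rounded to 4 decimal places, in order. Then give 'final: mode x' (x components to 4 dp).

Mode 1: guard c·x = 3.4107 hit at Δt = 0.6488 (t = 0.6488), x⁻ = (0.5591, 3.7563) → reset → x⁺ = (0.9532, 3.6507), jump to mode 2
Mode 2: flow for 0.5668 to horizon, guard not reached → x = (-0.9210, 4.4736)

1 0.6488 1->2
final: 2 -0.9210 4.4736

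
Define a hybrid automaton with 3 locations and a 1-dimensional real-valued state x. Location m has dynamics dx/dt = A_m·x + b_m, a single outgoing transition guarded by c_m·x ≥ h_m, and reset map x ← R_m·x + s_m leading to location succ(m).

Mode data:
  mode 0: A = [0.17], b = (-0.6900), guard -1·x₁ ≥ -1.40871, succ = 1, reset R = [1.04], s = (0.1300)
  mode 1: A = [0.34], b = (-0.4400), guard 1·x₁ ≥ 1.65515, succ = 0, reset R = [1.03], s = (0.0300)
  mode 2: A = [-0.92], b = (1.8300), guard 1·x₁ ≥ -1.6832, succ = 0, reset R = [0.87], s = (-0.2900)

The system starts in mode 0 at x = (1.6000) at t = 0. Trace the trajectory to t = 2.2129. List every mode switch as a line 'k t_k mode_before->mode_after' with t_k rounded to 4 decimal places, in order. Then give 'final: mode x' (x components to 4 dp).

1 0.4407 0->1
2 0.9762 1->0
3 1.7485 0->1
final: 1 1.6465

Mode 0: guard c·x = -1.4087 hit at Δt = 0.4407 (t = 0.4407), x⁻ = (1.4087) → reset → x⁺ = (1.5951), jump to mode 1
Mode 1: guard c·x = 1.6551 hit at Δt = 0.5355 (t = 0.9762), x⁻ = (1.6551) → reset → x⁺ = (1.7348), jump to mode 0
Mode 0: guard c·x = -1.4087 hit at Δt = 0.7724 (t = 1.7485), x⁻ = (1.4087) → reset → x⁺ = (1.5951), jump to mode 1
Mode 1: flow for 0.4644 to horizon, guard not reached → x = (1.6465)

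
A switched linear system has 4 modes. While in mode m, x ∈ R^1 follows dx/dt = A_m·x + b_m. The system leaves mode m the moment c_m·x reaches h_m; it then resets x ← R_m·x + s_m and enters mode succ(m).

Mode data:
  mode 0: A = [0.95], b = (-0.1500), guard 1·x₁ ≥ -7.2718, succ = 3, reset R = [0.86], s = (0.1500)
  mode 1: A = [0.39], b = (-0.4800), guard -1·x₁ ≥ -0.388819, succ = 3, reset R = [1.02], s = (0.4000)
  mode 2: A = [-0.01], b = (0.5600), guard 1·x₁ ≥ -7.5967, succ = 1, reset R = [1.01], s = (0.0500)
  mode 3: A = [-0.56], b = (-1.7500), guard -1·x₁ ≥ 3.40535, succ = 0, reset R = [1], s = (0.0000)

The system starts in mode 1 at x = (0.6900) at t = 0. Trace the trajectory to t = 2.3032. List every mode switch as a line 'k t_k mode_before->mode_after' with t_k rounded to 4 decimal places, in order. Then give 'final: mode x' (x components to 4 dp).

1 1.1352 1->3
final: 3 -1.0861

Mode 1: guard c·x = -0.3888 hit at Δt = 1.1352 (t = 1.1352), x⁻ = (0.3888) → reset → x⁺ = (0.7966), jump to mode 3
Mode 3: flow for 1.1680 to horizon, guard not reached → x = (-1.0861)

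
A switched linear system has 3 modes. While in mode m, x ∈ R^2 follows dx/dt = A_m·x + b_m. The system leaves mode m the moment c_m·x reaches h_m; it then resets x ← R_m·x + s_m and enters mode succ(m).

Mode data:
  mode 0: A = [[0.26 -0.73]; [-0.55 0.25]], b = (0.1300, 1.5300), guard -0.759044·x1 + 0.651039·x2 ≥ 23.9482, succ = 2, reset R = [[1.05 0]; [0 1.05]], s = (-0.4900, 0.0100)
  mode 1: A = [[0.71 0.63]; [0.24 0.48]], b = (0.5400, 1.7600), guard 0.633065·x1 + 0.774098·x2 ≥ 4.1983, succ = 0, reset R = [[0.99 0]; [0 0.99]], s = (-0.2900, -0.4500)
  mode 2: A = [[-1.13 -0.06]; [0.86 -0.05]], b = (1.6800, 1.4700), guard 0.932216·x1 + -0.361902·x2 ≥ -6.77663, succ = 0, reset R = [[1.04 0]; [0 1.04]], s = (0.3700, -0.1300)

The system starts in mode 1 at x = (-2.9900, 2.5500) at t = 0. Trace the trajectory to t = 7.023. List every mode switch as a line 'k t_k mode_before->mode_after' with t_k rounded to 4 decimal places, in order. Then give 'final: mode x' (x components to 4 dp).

Mode 1: guard c·x = 4.1983 hit at Δt = 1.2037 (t = 1.2037), x⁻ = (-1.2157, 6.4177) → reset → x⁺ = (-1.4936, 5.9035), jump to mode 0
Mode 0: guard c·x = 23.9482 hit at Δt = 1.5119 (t = 2.7156), x⁻ = (-15.9293, 18.2127) → reset → x⁺ = (-17.2157, 19.1334), jump to mode 2
Mode 2: guard c·x = -6.7766 hit at Δt = 1.3224 (t = 4.0380), x⁻ = (-3.2246, 10.4188) → reset → x⁺ = (-2.9836, 10.7055), jump to mode 0
Mode 0: guard c·x = 23.9482 hit at Δt = 0.9311 (t = 4.9691), x⁻ = (-14.6899, 19.6577) → reset → x⁺ = (-15.9144, 20.6506), jump to mode 2
Mode 2: guard c·x = -6.7766 hit at Δt = 1.4537 (t = 6.4228), x⁻ = (-2.4843, 12.3258) → reset → x⁺ = (-2.2137, 12.6888), jump to mode 0
Mode 0: flow for 0.6002 to horizon, guard not reached → x = (-9.5525, 17.6983)

1 1.2037 1->0
2 2.7156 0->2
3 4.0380 2->0
4 4.9691 0->2
5 6.4228 2->0
final: 0 -9.5525 17.6983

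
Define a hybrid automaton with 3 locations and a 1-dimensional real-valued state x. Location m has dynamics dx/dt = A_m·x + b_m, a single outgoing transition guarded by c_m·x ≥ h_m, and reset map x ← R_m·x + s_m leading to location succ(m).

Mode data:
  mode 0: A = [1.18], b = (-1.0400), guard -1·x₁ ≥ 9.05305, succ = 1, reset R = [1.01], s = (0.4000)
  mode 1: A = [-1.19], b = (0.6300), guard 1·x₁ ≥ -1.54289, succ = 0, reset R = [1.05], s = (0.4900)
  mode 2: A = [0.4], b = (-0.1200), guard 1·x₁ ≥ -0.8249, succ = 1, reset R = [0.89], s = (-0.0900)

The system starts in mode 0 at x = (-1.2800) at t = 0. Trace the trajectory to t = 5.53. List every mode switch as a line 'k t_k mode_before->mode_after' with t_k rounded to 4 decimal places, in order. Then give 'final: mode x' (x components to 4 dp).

Mode 0: guard c·x = 9.0531 hit at Δt = 1.2926 (t = 1.2926), x⁻ = (-9.0531) → reset → x⁺ = (-8.7436), jump to mode 1
Mode 1: guard c·x = -1.5429 hit at Δt = 1.2592 (t = 2.5518), x⁻ = (-1.5429) → reset → x⁺ = (-1.1300), jump to mode 0
Mode 0: guard c·x = 9.0531 hit at Δt = 1.3535 (t = 3.9053), x⁻ = (-9.0531) → reset → x⁺ = (-8.7436), jump to mode 1
Mode 1: guard c·x = -1.5429 hit at Δt = 1.2592 (t = 5.1645), x⁻ = (-1.5429) → reset → x⁺ = (-1.1300), jump to mode 0
Mode 0: flow for 0.3655 to horizon, guard not reached → x = (-2.2145)

1 1.2926 0->1
2 2.5518 1->0
3 3.9053 0->1
4 5.1645 1->0
final: 0 -2.2145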